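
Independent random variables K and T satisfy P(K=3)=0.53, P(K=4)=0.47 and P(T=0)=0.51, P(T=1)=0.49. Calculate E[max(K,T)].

3.47

E[max(K,T)] = Σ_k Σ_t max(k,t) · P(K=k)P(T=t)
 = 3·0.2703 + 3·0.2597 + 4·0.2397 + 4·0.2303
 = 0.8109 + 0.7791 + 0.9588 + 0.9212
 = 3.47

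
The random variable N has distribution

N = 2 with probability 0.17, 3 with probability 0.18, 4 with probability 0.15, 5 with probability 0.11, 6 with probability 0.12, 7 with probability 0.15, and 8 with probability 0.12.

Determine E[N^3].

E[N^3] = Σ n^3·P(N=n)
 = 8·0.17 + 27·0.18 + 64·0.15 + 125·0.11 + 216·0.12 + 343·0.15 + 512·0.12
 = 1.36 + 4.86 + 9.6 + 13.75 + 25.92 + 51.45 + 61.44
 = 168.38

168.38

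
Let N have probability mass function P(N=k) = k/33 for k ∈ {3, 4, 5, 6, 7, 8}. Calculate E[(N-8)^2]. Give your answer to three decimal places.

E[(N-8)^2] = Σ (n-8)^2·P(N=n)
 = 25·1/11 + 16·4/33 + 9·5/33 + 4·2/11 + 1·7/33 + 0·8/33
 = 25/11 + 64/33 + 15/11 + 8/11 + 7/33 + 0
 = 215/33

6.515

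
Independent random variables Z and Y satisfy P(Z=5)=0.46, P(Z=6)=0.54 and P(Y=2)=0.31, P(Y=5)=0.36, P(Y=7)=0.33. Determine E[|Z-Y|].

E[|Z-Y|] = Σ_z Σ_y |z-y| · P(Z=z)P(Y=y)
 = 3·0.1426 + 0·0.1656 + 2·0.1518 + 4·0.1674 + 1·0.1944 + 1·0.1782
 = 0.4278 + 0 + 0.3036 + 0.6696 + 0.1944 + 0.1782
 = 1.7736

1.7736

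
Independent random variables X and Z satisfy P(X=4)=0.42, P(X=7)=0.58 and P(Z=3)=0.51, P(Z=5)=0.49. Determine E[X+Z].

9.72

E[X+Z] = Σ_x Σ_z (x+z) · P(X=x)P(Z=z)
 = 7·0.2142 + 9·0.2058 + 10·0.2958 + 12·0.2842
 = 1.4994 + 1.8522 + 2.958 + 3.4104
 = 9.72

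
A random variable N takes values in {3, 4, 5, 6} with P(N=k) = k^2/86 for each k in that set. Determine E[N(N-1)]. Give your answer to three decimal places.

21.233

E[N(N-1)] = Σ n(n-1)·P(N=n)
 = 6·9/86 + 12·8/43 + 20·25/86 + 30·18/43
 = 27/43 + 96/43 + 250/43 + 540/43
 = 913/43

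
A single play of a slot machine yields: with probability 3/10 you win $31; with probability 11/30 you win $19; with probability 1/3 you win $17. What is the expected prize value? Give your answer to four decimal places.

21.9333

E[payout] = 31·3/10 + 19·11/30 + 17·1/3
 = 93/10 + 209/30 + 17/3
 = 329/15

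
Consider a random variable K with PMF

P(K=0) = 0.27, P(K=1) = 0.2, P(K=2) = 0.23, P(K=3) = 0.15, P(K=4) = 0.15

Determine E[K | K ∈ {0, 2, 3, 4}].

P(K ∈ {0, 2, 3, 4}) = 0.27 + 0.23 + 0.15 + 0.15 = 0.8.
E[K | K ∈ {0, 2, 3, 4}] = [0·0.27 + 2·0.23 + 3·0.15 + 4·0.15] / 0.8
 = 1.51 / 0.8
 = 151/80

1.8875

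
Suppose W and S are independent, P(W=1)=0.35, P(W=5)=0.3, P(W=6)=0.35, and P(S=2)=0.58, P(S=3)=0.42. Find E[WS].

E[WS] = Σ_w Σ_s ws · P(W=w)P(S=s)
 = 2·0.203 + 3·0.147 + 10·0.174 + 15·0.126 + 12·0.203 + 18·0.147
 = 0.406 + 0.441 + 1.74 + 1.89 + 2.436 + 2.646
 = 9.559

9.559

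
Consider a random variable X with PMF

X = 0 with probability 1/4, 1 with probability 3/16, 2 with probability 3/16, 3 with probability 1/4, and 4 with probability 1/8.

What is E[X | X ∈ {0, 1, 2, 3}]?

1.5

P(X ∈ {0, 1, 2, 3}) = 1/4 + 3/16 + 3/16 + 1/4 = 7/8.
E[X | X ∈ {0, 1, 2, 3}] = [0·1/4 + 1·3/16 + 2·3/16 + 3·1/4] / (7/8)
 = 21/16 / (7/8)
 = 3/2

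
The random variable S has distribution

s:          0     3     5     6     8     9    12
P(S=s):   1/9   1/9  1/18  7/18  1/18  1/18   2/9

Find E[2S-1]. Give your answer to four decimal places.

E[2S-1] = Σ (2s-1)·P(S=s)
 = (-1)·1/9 + 5·1/9 + 9·1/18 + 11·7/18 + 15·1/18 + 17·1/18 + 23·2/9
 = (-1/9) + 5/9 + 1/2 + 77/18 + 5/6 + 17/18 + 46/9
 = 109/9

12.1111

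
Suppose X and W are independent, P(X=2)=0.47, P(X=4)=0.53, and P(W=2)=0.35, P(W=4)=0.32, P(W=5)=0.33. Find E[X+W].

E[X+W] = Σ_x Σ_w (x+w) · P(X=x)P(W=w)
 = 4·0.1645 + 6·0.1504 + 7·0.1551 + 6·0.1855 + 8·0.1696 + 9·0.1749
 = 0.658 + 0.9024 + 1.0857 + 1.113 + 1.3568 + 1.5741
 = 6.69

6.69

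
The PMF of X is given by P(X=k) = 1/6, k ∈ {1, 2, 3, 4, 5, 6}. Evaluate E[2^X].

21

E[2^X] = Σ 2^x·P(X=x)
 = 2·1/6 + 4·1/6 + 8·1/6 + 16·1/6 + 32·1/6 + 64·1/6
 = 1/3 + 2/3 + 4/3 + 8/3 + 16/3 + 32/3
 = 21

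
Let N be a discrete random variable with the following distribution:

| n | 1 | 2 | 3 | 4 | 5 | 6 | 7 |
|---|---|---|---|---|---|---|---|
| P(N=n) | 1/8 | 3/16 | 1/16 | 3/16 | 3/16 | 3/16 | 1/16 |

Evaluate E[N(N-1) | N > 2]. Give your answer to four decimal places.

P(N > 2) = 1/16 + 3/16 + 3/16 + 3/16 + 1/16 = 11/16.
E[N(N-1) | N > 2] = [6·1/16 + 12·3/16 + 20·3/16 + 30·3/16 + 42·1/16] / (11/16)
 = 117/8 / (11/16)
 = 234/11

21.2727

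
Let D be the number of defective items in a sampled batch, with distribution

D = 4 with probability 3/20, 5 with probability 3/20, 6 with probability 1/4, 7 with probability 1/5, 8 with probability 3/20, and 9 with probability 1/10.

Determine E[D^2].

42.65

E[D^2] = Σ d^2·P(D=d)
 = 16·3/20 + 25·3/20 + 36·1/4 + 49·1/5 + 64·3/20 + 81·1/10
 = 12/5 + 15/4 + 9 + 49/5 + 48/5 + 81/10
 = 853/20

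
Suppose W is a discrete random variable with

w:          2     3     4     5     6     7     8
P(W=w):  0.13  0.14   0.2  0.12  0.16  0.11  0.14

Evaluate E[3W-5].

E[3W-5] = Σ (3w-5)·P(W=w)
 = 1·0.13 + 4·0.14 + 7·0.2 + 10·0.12 + 13·0.16 + 16·0.11 + 19·0.14
 = 0.13 + 0.56 + 1.4 + 1.2 + 2.08 + 1.76 + 2.66
 = 9.79

9.79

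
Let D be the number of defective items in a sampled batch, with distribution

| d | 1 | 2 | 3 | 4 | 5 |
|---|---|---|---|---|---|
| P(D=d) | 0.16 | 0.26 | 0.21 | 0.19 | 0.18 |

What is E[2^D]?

E[2^D] = Σ 2^d·P(D=d)
 = 2·0.16 + 4·0.26 + 8·0.21 + 16·0.19 + 32·0.18
 = 0.32 + 1.04 + 1.68 + 3.04 + 5.76
 = 11.84

11.84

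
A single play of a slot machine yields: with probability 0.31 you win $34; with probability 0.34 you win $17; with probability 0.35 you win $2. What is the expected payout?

17.02

E[payout] = 34·0.31 + 17·0.34 + 2·0.35
 = 10.54 + 5.78 + 0.7
 = 17.02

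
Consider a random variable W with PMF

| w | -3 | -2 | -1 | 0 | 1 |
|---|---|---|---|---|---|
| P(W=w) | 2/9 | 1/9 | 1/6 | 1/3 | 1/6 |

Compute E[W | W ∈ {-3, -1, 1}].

P(W ∈ {-3, -1, 1}) = 2/9 + 1/6 + 1/6 = 5/9.
E[W | W ∈ {-3, -1, 1}] = [(-3)·2/9 + (-1)·1/6 + 1·1/6] / (5/9)
 = -2/3 / (5/9)
 = -6/5

-1.2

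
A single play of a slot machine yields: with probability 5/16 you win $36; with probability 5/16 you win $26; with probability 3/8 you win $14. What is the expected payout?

E[payout] = 36·5/16 + 26·5/16 + 14·3/8
 = 45/4 + 65/8 + 21/4
 = 197/8

24.625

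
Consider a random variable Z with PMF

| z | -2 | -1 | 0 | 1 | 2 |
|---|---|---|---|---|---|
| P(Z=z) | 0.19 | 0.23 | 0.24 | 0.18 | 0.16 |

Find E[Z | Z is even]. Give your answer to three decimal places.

P(Z is even) = 0.19 + 0.24 + 0.16 = 0.59.
E[Z | Z is even] = [(-2)·0.19 + 0·0.24 + 2·0.16] / 0.59
 = -0.06 / 0.59
 = -6/59

-0.102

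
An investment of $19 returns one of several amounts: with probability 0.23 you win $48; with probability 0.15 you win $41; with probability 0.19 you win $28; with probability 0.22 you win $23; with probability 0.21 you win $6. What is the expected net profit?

9.83

E[payout] = 48·0.23 + 41·0.15 + 28·0.19 + 23·0.22 + 6·0.21
 = 11.04 + 6.15 + 5.32 + 5.06 + 1.26
 = 28.83
Net = 28.83 - 19 = 9.83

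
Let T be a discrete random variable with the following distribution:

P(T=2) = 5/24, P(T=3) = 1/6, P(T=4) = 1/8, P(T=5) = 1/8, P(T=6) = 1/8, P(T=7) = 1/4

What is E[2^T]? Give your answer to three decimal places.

48.167

E[2^T] = Σ 2^t·P(T=t)
 = 4·5/24 + 8·1/6 + 16·1/8 + 32·1/8 + 64·1/8 + 128·1/4
 = 5/6 + 4/3 + 2 + 4 + 8 + 32
 = 289/6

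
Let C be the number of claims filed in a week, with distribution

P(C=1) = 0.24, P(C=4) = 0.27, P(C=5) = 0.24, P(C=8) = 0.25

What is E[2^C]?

E[2^C] = Σ 2^c·P(C=c)
 = 2·0.24 + 16·0.27 + 32·0.24 + 256·0.25
 = 0.48 + 4.32 + 7.68 + 64
 = 76.48

76.48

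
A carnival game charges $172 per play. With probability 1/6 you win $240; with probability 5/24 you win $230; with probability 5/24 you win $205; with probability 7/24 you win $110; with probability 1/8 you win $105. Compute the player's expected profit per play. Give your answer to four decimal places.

3.8333

E[payout] = 240·1/6 + 230·5/24 + 205·5/24 + 110·7/24 + 105·1/8
 = 40 + 575/12 + 1025/24 + 385/12 + 105/8
 = 1055/6
Net = 1055/6 - 172 = 23/6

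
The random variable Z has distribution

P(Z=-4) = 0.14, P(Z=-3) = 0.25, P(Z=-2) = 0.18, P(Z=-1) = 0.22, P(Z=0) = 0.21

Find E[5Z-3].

E[5Z-3] = Σ (5z-3)·P(Z=z)
 = (-23)·0.14 + (-18)·0.25 + (-13)·0.18 + (-8)·0.22 + (-3)·0.21
 = (-3.22) + (-4.5) + (-2.34) + (-1.76) + (-0.63)
 = -12.45

-12.45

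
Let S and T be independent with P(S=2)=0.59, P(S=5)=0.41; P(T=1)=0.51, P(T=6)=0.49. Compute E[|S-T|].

E[|S-T|] = Σ_s Σ_t |s-t| · P(S=s)P(T=t)
 = 1·0.3009 + 4·0.2891 + 4·0.2091 + 1·0.2009
 = 0.3009 + 1.1564 + 0.8364 + 0.2009
 = 2.4946

2.4946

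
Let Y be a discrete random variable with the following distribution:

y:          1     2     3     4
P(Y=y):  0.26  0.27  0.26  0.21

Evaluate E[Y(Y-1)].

E[Y(Y-1)] = Σ y(y-1)·P(Y=y)
 = 0·0.26 + 2·0.27 + 6·0.26 + 12·0.21
 = 0 + 0.54 + 1.56 + 2.52
 = 4.62

4.62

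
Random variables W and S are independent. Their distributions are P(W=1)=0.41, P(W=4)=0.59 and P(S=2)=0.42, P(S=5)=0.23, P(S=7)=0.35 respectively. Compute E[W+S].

E[W+S] = Σ_w Σ_s (w+s) · P(W=w)P(S=s)
 = 3·0.1722 + 6·0.0943 + 8·0.1435 + 6·0.2478 + 9·0.1357 + 11·0.2065
 = 0.5166 + 0.5658 + 1.148 + 1.4868 + 1.2213 + 2.2715
 = 7.21

7.21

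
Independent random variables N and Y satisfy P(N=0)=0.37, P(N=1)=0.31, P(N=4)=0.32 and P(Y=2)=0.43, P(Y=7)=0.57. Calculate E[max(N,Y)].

5.1252

E[max(N,Y)] = Σ_n Σ_y max(n,y) · P(N=n)P(Y=y)
 = 2·0.1591 + 7·0.2109 + 2·0.1333 + 7·0.1767 + 4·0.1376 + 7·0.1824
 = 0.3182 + 1.4763 + 0.2666 + 1.2369 + 0.5504 + 1.2768
 = 5.1252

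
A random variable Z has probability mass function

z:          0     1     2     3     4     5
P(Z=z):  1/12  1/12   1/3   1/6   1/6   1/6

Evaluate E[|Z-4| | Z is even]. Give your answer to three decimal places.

1.714

P(Z is even) = 1/12 + 1/3 + 1/6 = 7/12.
E[|Z-4| | Z is even] = [4·1/12 + 2·1/3 + 0·1/6] / (7/12)
 = 1 / (7/12)
 = 12/7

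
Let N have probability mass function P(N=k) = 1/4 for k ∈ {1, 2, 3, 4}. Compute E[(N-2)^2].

E[(N-2)^2] = Σ (n-2)^2·P(N=n)
 = 1·1/4 + 0·1/4 + 1·1/4 + 4·1/4
 = 1/4 + 0 + 1/4 + 1
 = 3/2

1.5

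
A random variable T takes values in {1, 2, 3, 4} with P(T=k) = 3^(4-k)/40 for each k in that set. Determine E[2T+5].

E[2T+5] = Σ (2t+5)·P(T=t)
 = 7·27/40 + 9·9/40 + 11·3/40 + 13·1/40
 = 189/40 + 81/40 + 33/40 + 13/40
 = 79/10

7.9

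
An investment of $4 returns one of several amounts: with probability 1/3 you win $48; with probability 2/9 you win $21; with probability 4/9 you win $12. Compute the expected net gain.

22

E[payout] = 48·1/3 + 21·2/9 + 12·4/9
 = 16 + 14/3 + 16/3
 = 26
Net = 26 - 4 = 22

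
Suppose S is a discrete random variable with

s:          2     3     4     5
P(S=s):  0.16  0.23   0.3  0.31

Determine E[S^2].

E[S^2] = Σ s^2·P(S=s)
 = 4·0.16 + 9·0.23 + 16·0.3 + 25·0.31
 = 0.64 + 2.07 + 4.8 + 7.75
 = 15.26

15.26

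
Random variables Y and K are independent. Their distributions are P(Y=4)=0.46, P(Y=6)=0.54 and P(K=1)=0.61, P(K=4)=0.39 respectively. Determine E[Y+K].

E[Y+K] = Σ_y Σ_k (y+k) · P(Y=y)P(K=k)
 = 5·0.2806 + 8·0.1794 + 7·0.3294 + 10·0.2106
 = 1.403 + 1.4352 + 2.3058 + 2.106
 = 7.25

7.25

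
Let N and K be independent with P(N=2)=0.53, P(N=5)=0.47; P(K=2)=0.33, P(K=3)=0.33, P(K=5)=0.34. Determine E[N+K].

6.76

E[N+K] = Σ_n Σ_k (n+k) · P(N=n)P(K=k)
 = 4·0.1749 + 5·0.1749 + 7·0.1802 + 7·0.1551 + 8·0.1551 + 10·0.1598
 = 0.6996 + 0.8745 + 1.2614 + 1.0857 + 1.2408 + 1.598
 = 6.76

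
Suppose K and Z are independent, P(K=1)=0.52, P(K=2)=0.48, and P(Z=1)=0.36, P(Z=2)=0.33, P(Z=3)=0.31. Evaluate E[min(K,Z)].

E[min(K,Z)] = Σ_k Σ_z min(k,z) · P(K=k)P(Z=z)
 = 1·0.1872 + 1·0.1716 + 1·0.1612 + 1·0.1728 + 2·0.1584 + 2·0.1488
 = 0.1872 + 0.1716 + 0.1612 + 0.1728 + 0.3168 + 0.2976
 = 1.3072

1.3072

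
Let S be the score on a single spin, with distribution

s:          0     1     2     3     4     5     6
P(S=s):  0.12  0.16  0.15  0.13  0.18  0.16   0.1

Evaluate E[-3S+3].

-5.91

E[-3S+3] = Σ (-3s+3)·P(S=s)
 = 3·0.12 + 0·0.16 + (-3)·0.15 + (-6)·0.13 + (-9)·0.18 + (-12)·0.16 + (-15)·0.1
 = 0.36 + 0 + (-0.45) + (-0.78) + (-1.62) + (-1.92) + (-1.5)
 = -5.91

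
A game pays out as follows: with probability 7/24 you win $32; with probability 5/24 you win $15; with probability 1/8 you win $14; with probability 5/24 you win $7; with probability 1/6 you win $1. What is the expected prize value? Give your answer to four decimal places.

E[payout] = 32·7/24 + 15·5/24 + 14·1/8 + 7·5/24 + 1·1/6
 = 28/3 + 25/8 + 7/4 + 35/24 + 1/6
 = 95/6

15.8333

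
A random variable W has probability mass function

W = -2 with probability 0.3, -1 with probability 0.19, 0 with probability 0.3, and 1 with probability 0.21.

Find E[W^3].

E[W^3] = Σ w^3·P(W=w)
 = (-8)·0.3 + (-1)·0.19 + 0·0.3 + 1·0.21
 = (-2.4) + (-0.19) + 0 + 0.21
 = -2.38

-2.38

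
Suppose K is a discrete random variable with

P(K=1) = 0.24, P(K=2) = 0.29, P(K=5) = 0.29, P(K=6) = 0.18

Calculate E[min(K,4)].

2.7

E[min(K,4)] = Σ min(k,4)·P(K=k)
 = 1·0.24 + 2·0.29 + 4·0.29 + 4·0.18
 = 0.24 + 0.58 + 1.16 + 0.72
 = 2.7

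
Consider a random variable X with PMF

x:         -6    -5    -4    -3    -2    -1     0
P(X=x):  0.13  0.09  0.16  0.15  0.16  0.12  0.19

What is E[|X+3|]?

1.7

E[|X+3|] = Σ |x+3|·P(X=x)
 = 3·0.13 + 2·0.09 + 1·0.16 + 0·0.15 + 1·0.16 + 2·0.12 + 3·0.19
 = 0.39 + 0.18 + 0.16 + 0 + 0.16 + 0.24 + 0.57
 = 1.7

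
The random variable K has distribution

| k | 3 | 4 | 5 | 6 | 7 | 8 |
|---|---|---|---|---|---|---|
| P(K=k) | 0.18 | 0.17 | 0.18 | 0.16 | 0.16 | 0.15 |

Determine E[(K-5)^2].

3.04

E[(K-5)^2] = Σ (k-5)^2·P(K=k)
 = 4·0.18 + 1·0.17 + 0·0.18 + 1·0.16 + 4·0.16 + 9·0.15
 = 0.72 + 0.17 + 0 + 0.16 + 0.64 + 1.35
 = 3.04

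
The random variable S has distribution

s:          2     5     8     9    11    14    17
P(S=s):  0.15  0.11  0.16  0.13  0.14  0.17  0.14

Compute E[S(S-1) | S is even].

P(S is even) = 0.15 + 0.16 + 0.17 = 0.48.
E[S(S-1) | S is even] = [2·0.15 + 56·0.16 + 182·0.17] / 0.48
 = 40.2 / 0.48
 = 335/4

83.75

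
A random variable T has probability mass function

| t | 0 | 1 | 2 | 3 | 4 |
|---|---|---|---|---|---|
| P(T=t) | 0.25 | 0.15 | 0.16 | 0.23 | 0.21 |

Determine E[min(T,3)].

E[min(T,3)] = Σ min(t,3)·P(T=t)
 = 0·0.25 + 1·0.15 + 2·0.16 + 3·0.23 + 3·0.21
 = 0 + 0.15 + 0.32 + 0.69 + 0.63
 = 1.79

1.79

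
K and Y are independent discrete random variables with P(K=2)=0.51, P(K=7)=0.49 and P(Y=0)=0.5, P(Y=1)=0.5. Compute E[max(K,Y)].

4.45

E[max(K,Y)] = Σ_k Σ_y max(k,y) · P(K=k)P(Y=y)
 = 2·0.255 + 2·0.255 + 7·0.245 + 7·0.245
 = 0.51 + 0.51 + 1.715 + 1.715
 = 4.45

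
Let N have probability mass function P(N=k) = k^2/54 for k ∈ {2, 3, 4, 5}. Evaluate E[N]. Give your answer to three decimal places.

4.148

E[N] = Σ n·P(N=n)
 = 2·2/27 + 3·1/6 + 4·8/27 + 5·25/54
 = 4/27 + 1/2 + 32/27 + 125/54
 = 112/27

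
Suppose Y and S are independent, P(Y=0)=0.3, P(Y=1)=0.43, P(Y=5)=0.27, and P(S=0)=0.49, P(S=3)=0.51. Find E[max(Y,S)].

E[max(Y,S)] = Σ_y Σ_s max(y,s) · P(Y=y)P(S=s)
 = 0·0.147 + 3·0.153 + 1·0.2107 + 3·0.2193 + 5·0.1323 + 5·0.1377
 = 0 + 0.459 + 0.2107 + 0.6579 + 0.6615 + 0.6885
 = 2.6776

2.6776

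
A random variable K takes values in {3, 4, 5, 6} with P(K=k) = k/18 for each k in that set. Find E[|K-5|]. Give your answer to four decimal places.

0.8889

E[|K-5|] = Σ |k-5|·P(K=k)
 = 2·1/6 + 1·2/9 + 0·5/18 + 1·1/3
 = 1/3 + 2/9 + 0 + 1/3
 = 8/9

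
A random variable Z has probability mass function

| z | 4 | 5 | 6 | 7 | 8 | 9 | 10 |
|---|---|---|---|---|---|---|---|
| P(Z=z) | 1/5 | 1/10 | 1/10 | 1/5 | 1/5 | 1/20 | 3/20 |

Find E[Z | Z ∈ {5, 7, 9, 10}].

P(Z ∈ {5, 7, 9, 10}) = 1/10 + 1/5 + 1/20 + 3/20 = 1/2.
E[Z | Z ∈ {5, 7, 9, 10}] = [5·1/10 + 7·1/5 + 9·1/20 + 10·3/20] / (1/2)
 = 77/20 / (1/2)
 = 77/10

7.7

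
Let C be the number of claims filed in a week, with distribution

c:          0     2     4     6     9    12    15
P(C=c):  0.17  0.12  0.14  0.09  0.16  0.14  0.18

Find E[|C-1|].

6.5

E[|C-1|] = Σ |c-1|·P(C=c)
 = 1·0.17 + 1·0.12 + 3·0.14 + 5·0.09 + 8·0.16 + 11·0.14 + 14·0.18
 = 0.17 + 0.12 + 0.42 + 0.45 + 1.28 + 1.54 + 2.52
 = 6.5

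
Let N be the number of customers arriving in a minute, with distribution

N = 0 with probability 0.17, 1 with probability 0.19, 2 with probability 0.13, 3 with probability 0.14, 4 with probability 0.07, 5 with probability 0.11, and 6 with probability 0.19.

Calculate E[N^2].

12.68

E[N^2] = Σ n^2·P(N=n)
 = 0·0.17 + 1·0.19 + 4·0.13 + 9·0.14 + 16·0.07 + 25·0.11 + 36·0.19
 = 0 + 0.19 + 0.52 + 1.26 + 1.12 + 2.75 + 6.84
 = 12.68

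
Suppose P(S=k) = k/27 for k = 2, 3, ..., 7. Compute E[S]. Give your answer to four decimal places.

5.1481

E[S] = Σ s·P(S=s)
 = 2·2/27 + 3·1/9 + 4·4/27 + 5·5/27 + 6·2/9 + 7·7/27
 = 4/27 + 1/3 + 16/27 + 25/27 + 4/3 + 49/27
 = 139/27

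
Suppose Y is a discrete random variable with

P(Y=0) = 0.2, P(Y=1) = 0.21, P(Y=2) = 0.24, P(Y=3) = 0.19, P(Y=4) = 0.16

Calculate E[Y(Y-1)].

3.54

E[Y(Y-1)] = Σ y(y-1)·P(Y=y)
 = 0·0.2 + 0·0.21 + 2·0.24 + 6·0.19 + 12·0.16
 = 0 + 0 + 0.48 + 1.14 + 1.92
 = 3.54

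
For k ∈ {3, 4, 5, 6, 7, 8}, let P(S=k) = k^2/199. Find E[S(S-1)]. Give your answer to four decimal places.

37.5276

E[S(S-1)] = Σ s(s-1)·P(S=s)
 = 6·9/199 + 12·16/199 + 20·25/199 + 30·36/199 + 42·49/199 + 56·64/199
 = 54/199 + 192/199 + 500/199 + 1080/199 + 2058/199 + 3584/199
 = 7468/199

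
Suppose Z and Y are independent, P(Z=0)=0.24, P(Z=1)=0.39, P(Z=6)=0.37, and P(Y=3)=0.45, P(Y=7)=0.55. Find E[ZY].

13.572

E[ZY] = Σ_z Σ_y zy · P(Z=z)P(Y=y)
 = 0·0.108 + 0·0.132 + 3·0.1755 + 7·0.2145 + 18·0.1665 + 42·0.2035
 = 0 + 0 + 0.5265 + 1.5015 + 2.997 + 8.547
 = 13.572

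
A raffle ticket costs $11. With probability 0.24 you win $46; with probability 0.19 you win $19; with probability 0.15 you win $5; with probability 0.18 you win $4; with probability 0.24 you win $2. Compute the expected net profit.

E[payout] = 46·0.24 + 19·0.19 + 5·0.15 + 4·0.18 + 2·0.24
 = 11.04 + 3.61 + 0.75 + 0.72 + 0.48
 = 16.6
Net = 16.6 - 11 = 5.6

5.6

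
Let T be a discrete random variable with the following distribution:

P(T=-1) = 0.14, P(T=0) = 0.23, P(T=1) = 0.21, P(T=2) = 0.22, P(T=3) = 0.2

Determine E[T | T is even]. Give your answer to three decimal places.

P(T is even) = 0.23 + 0.22 = 0.45.
E[T | T is even] = [0·0.23 + 2·0.22] / 0.45
 = 0.44 / 0.45
 = 44/45

0.978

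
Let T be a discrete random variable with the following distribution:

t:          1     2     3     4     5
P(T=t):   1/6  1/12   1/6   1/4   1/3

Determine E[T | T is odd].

3.5

P(T is odd) = 1/6 + 1/6 + 1/3 = 2/3.
E[T | T is odd] = [1·1/6 + 3·1/6 + 5·1/3] / (2/3)
 = 7/3 / (2/3)
 = 7/2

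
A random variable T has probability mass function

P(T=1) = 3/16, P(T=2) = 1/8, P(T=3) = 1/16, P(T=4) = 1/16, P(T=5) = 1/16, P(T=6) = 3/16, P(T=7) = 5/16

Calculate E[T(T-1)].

E[T(T-1)] = Σ t(t-1)·P(T=t)
 = 0·3/16 + 2·1/8 + 6·1/16 + 12·1/16 + 20·1/16 + 30·3/16 + 42·5/16
 = 0 + 1/4 + 3/8 + 3/4 + 5/4 + 45/8 + 105/8
 = 171/8

21.375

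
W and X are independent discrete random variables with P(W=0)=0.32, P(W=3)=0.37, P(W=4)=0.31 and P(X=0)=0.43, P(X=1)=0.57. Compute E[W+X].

E[W+X] = Σ_w Σ_x (w+x) · P(W=w)P(X=x)
 = 0·0.1376 + 1·0.1824 + 3·0.1591 + 4·0.2109 + 4·0.1333 + 5·0.1767
 = 0 + 0.1824 + 0.4773 + 0.8436 + 0.5332 + 0.8835
 = 2.92

2.92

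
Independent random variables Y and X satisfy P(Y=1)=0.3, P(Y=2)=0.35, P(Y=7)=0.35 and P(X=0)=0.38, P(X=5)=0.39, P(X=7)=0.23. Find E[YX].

12.282

E[YX] = Σ_y Σ_x yx · P(Y=y)P(X=x)
 = 0·0.114 + 5·0.117 + 7·0.069 + 0·0.133 + 10·0.1365 + 14·0.0805 + 0·0.133 + 35·0.1365 + 49·0.0805
 = 0 + 0.585 + 0.483 + 0 + 1.365 + 1.127 + 0 + 4.7775 + 3.9445
 = 12.282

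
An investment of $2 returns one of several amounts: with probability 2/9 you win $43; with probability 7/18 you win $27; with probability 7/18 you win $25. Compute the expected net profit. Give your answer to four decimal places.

27.7778

E[payout] = 43·2/9 + 27·7/18 + 25·7/18
 = 86/9 + 21/2 + 175/18
 = 268/9
Net = 268/9 - 2 = 250/9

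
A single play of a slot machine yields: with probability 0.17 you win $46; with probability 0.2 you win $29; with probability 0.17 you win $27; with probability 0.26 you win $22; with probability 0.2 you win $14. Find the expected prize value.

E[payout] = 46·0.17 + 29·0.2 + 27·0.17 + 22·0.26 + 14·0.2
 = 7.82 + 5.8 + 4.59 + 5.72 + 2.8
 = 26.73

26.73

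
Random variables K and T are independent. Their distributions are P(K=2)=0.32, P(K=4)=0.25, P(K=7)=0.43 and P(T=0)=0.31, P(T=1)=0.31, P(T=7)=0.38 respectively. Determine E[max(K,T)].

E[max(K,T)] = Σ_k Σ_t max(k,t) · P(K=k)P(T=t)
 = 2·0.0992 + 2·0.0992 + 7·0.1216 + 4·0.0775 + 4·0.0775 + 7·0.095 + 7·0.1333 + 7·0.1333 + 7·0.1634
 = 0.1984 + 0.1984 + 0.8512 + 0.31 + 0.31 + 0.665 + 0.9331 + 0.9331 + 1.1438
 = 5.543

5.543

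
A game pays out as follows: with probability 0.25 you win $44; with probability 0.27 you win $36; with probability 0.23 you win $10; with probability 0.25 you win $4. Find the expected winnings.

E[payout] = 44·0.25 + 36·0.27 + 10·0.23 + 4·0.25
 = 11 + 9.72 + 2.3 + 1
 = 24.02

24.02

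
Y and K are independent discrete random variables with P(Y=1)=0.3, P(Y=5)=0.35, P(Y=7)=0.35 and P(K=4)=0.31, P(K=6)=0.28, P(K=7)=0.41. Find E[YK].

26.055

E[YK] = Σ_y Σ_k yk · P(Y=y)P(K=k)
 = 4·0.093 + 6·0.084 + 7·0.123 + 20·0.1085 + 30·0.098 + 35·0.1435 + 28·0.1085 + 42·0.098 + 49·0.1435
 = 0.372 + 0.504 + 0.861 + 2.17 + 2.94 + 5.0225 + 3.038 + 4.116 + 7.0315
 = 26.055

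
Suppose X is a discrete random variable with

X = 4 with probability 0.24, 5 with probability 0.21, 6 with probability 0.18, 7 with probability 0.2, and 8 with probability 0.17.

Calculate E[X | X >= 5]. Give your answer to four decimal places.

P(X >= 5) = 0.21 + 0.18 + 0.2 + 0.17 = 0.76.
E[X | X >= 5] = [5·0.21 + 6·0.18 + 7·0.2 + 8·0.17] / 0.76
 = 4.89 / 0.76
 = 489/76

6.4342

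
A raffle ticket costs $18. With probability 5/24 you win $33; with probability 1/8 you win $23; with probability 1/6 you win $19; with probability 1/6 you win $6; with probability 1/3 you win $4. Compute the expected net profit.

-2.75

E[payout] = 33·5/24 + 23·1/8 + 19·1/6 + 6·1/6 + 4·1/3
 = 55/8 + 23/8 + 19/6 + 1 + 4/3
 = 61/4
Net = 61/4 - 18 = -11/4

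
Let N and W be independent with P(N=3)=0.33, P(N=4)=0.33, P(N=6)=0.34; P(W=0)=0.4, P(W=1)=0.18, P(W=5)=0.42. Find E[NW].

E[NW] = Σ_n Σ_w nw · P(N=n)P(W=w)
 = 0·0.132 + 3·0.0594 + 15·0.1386 + 0·0.132 + 4·0.0594 + 20·0.1386 + 0·0.136 + 6·0.0612 + 30·0.1428
 = 0 + 0.1782 + 2.079 + 0 + 0.2376 + 2.772 + 0 + 0.3672 + 4.284
 = 9.918

9.918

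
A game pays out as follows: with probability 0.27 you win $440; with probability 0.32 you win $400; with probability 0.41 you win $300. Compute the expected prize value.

E[payout] = 440·0.27 + 400·0.32 + 300·0.41
 = 118.8 + 128 + 123
 = 369.8

369.8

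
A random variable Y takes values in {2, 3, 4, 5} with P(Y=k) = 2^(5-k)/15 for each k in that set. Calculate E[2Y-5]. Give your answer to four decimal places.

0.4667

E[2Y-5] = Σ (2y-5)·P(Y=y)
 = (-1)·8/15 + 1·4/15 + 3·2/15 + 5·1/15
 = (-8/15) + 4/15 + 2/5 + 1/3
 = 7/15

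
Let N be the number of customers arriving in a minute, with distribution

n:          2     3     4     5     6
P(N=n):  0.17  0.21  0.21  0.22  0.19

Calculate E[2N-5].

3.1

E[2N-5] = Σ (2n-5)·P(N=n)
 = (-1)·0.17 + 1·0.21 + 3·0.21 + 5·0.22 + 7·0.19
 = (-0.17) + 0.21 + 0.63 + 1.1 + 1.33
 = 3.1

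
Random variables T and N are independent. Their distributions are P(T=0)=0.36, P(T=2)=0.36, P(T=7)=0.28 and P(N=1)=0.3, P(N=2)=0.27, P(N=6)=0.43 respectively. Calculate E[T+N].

6.1

E[T+N] = Σ_t Σ_n (t+n) · P(T=t)P(N=n)
 = 1·0.108 + 2·0.0972 + 6·0.1548 + 3·0.108 + 4·0.0972 + 8·0.1548 + 8·0.084 + 9·0.0756 + 13·0.1204
 = 0.108 + 0.1944 + 0.9288 + 0.324 + 0.3888 + 1.2384 + 0.672 + 0.6804 + 1.5652
 = 6.1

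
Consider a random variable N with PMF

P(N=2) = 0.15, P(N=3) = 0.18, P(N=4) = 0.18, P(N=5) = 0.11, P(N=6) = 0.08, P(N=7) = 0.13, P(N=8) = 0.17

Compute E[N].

4.86

E[N] = Σ n·P(N=n)
 = 2·0.15 + 3·0.18 + 4·0.18 + 5·0.11 + 6·0.08 + 7·0.13 + 8·0.17
 = 0.3 + 0.54 + 0.72 + 0.55 + 0.48 + 0.91 + 1.36
 = 4.86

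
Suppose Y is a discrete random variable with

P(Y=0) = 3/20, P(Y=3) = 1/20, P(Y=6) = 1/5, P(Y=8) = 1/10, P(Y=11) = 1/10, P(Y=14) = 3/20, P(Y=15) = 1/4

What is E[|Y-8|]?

E[|Y-8|] = Σ |y-8|·P(Y=y)
 = 8·3/20 + 5·1/20 + 2·1/5 + 0·1/10 + 3·1/10 + 6·3/20 + 7·1/4
 = 6/5 + 1/4 + 2/5 + 0 + 3/10 + 9/10 + 7/4
 = 24/5

4.8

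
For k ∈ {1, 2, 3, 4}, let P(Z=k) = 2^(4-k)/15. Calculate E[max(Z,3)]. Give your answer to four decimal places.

3.0667

E[max(Z,3)] = Σ max(z,3)·P(Z=z)
 = 3·8/15 + 3·4/15 + 3·2/15 + 4·1/15
 = 8/5 + 4/5 + 2/5 + 4/15
 = 46/15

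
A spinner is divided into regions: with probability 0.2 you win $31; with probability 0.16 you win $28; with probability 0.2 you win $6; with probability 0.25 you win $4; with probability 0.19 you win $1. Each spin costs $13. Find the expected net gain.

0.07

E[payout] = 31·0.2 + 28·0.16 + 6·0.2 + 4·0.25 + 1·0.19
 = 6.2 + 4.48 + 1.2 + 1 + 0.19
 = 13.07
Net = 13.07 - 13 = 0.07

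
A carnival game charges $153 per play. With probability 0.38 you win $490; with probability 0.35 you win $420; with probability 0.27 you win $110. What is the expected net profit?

E[payout] = 490·0.38 + 420·0.35 + 110·0.27
 = 186.2 + 147 + 29.7
 = 362.9
Net = 362.9 - 153 = 209.9

209.9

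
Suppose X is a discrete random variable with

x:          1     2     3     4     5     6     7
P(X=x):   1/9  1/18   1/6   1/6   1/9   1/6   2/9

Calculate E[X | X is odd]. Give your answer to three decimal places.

P(X is odd) = 1/9 + 1/6 + 1/9 + 2/9 = 11/18.
E[X | X is odd] = [1·1/9 + 3·1/6 + 5·1/9 + 7·2/9] / (11/18)
 = 49/18 / (11/18)
 = 49/11

4.455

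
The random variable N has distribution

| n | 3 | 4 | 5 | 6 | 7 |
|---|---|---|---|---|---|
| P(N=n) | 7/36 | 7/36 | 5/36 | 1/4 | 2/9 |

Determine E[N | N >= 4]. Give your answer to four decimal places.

P(N >= 4) = 7/36 + 5/36 + 1/4 + 2/9 = 29/36.
E[N | N >= 4] = [4·7/36 + 5·5/36 + 6·1/4 + 7·2/9] / (29/36)
 = 163/36 / (29/36)
 = 163/29

5.6207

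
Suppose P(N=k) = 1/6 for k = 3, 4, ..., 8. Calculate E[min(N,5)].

E[min(N,5)] = Σ min(n,5)·P(N=n)
 = 3·1/6 + 4·1/6 + 5·1/6 + 5·1/6 + 5·1/6 + 5·1/6
 = 1/2 + 2/3 + 5/6 + 5/6 + 5/6 + 5/6
 = 9/2

4.5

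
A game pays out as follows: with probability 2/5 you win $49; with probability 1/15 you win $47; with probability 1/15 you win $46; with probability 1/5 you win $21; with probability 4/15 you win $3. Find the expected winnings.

30.8

E[payout] = 49·2/5 + 47·1/15 + 46·1/15 + 21·1/5 + 3·4/15
 = 98/5 + 47/15 + 46/15 + 21/5 + 4/5
 = 154/5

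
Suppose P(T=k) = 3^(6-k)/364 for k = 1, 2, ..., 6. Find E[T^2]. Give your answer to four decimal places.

E[T^2] = Σ t^2·P(T=t)
 = 1·243/364 + 4·81/364 + 9·27/364 + 16·9/364 + 25·3/364 + 36·1/364
 = 243/364 + 81/91 + 243/364 + 36/91 + 75/364 + 9/91
 = 1065/364

2.9258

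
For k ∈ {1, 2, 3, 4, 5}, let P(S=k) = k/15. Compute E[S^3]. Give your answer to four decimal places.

65.2667

E[S^3] = Σ s^3·P(S=s)
 = 1·1/15 + 8·2/15 + 27·1/5 + 64·4/15 + 125·1/3
 = 1/15 + 16/15 + 27/5 + 256/15 + 125/3
 = 979/15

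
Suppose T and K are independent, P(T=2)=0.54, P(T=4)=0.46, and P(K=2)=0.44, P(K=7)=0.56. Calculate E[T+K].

E[T+K] = Σ_t Σ_k (t+k) · P(T=t)P(K=k)
 = 4·0.2376 + 9·0.3024 + 6·0.2024 + 11·0.2576
 = 0.9504 + 2.7216 + 1.2144 + 2.8336
 = 7.72

7.72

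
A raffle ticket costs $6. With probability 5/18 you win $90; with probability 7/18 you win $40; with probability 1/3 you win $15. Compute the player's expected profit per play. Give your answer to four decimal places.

E[payout] = 90·5/18 + 40·7/18 + 15·1/3
 = 25 + 140/9 + 5
 = 410/9
Net = 410/9 - 6 = 356/9

39.5556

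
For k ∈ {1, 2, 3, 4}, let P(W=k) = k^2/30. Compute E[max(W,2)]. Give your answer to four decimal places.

E[max(W,2)] = Σ max(w,2)·P(W=w)
 = 2·1/30 + 2·2/15 + 3·3/10 + 4·8/15
 = 1/15 + 4/15 + 9/10 + 32/15
 = 101/30

3.3667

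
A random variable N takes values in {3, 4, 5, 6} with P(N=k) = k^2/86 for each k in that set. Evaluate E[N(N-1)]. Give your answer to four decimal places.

21.2326

E[N(N-1)] = Σ n(n-1)·P(N=n)
 = 6·9/86 + 12·8/43 + 20·25/86 + 30·18/43
 = 27/43 + 96/43 + 250/43 + 540/43
 = 913/43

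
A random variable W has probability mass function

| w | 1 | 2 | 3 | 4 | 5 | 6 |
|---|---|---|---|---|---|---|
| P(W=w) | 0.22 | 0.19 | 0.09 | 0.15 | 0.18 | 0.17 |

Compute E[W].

3.39

E[W] = Σ w·P(W=w)
 = 1·0.22 + 2·0.19 + 3·0.09 + 4·0.15 + 5·0.18 + 6·0.17
 = 0.22 + 0.38 + 0.27 + 0.6 + 0.9 + 1.02
 = 3.39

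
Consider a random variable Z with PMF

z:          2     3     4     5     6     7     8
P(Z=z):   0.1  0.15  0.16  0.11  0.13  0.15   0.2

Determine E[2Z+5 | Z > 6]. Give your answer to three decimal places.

20.143

P(Z > 6) = 0.15 + 0.2 = 0.35.
E[2Z+5 | Z > 6] = [19·0.15 + 21·0.2] / 0.35
 = 7.05 / 0.35
 = 141/7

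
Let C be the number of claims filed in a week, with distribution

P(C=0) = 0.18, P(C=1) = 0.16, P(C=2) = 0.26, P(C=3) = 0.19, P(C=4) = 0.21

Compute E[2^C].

E[2^C] = Σ 2^c·P(C=c)
 = 1·0.18 + 2·0.16 + 4·0.26 + 8·0.19 + 16·0.21
 = 0.18 + 0.32 + 1.04 + 1.52 + 3.36
 = 6.42

6.42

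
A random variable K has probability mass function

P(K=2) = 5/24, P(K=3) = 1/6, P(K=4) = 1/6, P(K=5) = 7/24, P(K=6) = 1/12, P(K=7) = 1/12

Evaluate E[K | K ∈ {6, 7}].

P(K ∈ {6, 7}) = 1/12 + 1/12 = 1/6.
E[K | K ∈ {6, 7}] = [6·1/12 + 7·1/12] / (1/6)
 = 13/12 / (1/6)
 = 13/2

6.5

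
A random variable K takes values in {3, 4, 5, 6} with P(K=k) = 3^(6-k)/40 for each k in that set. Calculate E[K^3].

47.4

E[K^3] = Σ k^3·P(K=k)
 = 27·27/40 + 64·9/40 + 125·3/40 + 216·1/40
 = 729/40 + 72/5 + 75/8 + 27/5
 = 237/5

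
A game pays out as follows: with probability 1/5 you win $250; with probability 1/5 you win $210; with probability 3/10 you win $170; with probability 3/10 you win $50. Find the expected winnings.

E[payout] = 250·1/5 + 210·1/5 + 170·3/10 + 50·3/10
 = 50 + 42 + 51 + 15
 = 158

158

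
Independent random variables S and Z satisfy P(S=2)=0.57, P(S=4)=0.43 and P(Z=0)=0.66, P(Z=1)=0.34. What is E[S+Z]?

3.2

E[S+Z] = Σ_s Σ_z (s+z) · P(S=s)P(Z=z)
 = 2·0.3762 + 3·0.1938 + 4·0.2838 + 5·0.1462
 = 0.7524 + 0.5814 + 1.1352 + 0.731
 = 3.2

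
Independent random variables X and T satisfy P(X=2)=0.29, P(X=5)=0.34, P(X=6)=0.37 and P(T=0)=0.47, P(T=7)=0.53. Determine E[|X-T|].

E[|X-T|] = Σ_x Σ_t |x-t| · P(X=x)P(T=t)
 = 2·0.1363 + 5·0.1537 + 5·0.1598 + 2·0.1802 + 6·0.1739 + 1·0.1961
 = 0.2726 + 0.7685 + 0.799 + 0.3604 + 1.0434 + 0.1961
 = 3.44

3.44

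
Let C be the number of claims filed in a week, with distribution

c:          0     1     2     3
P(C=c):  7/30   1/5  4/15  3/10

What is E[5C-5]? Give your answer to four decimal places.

E[5C-5] = Σ (5c-5)·P(C=c)
 = (-5)·7/30 + 0·1/5 + 5·4/15 + 10·3/10
 = (-7/6) + 0 + 4/3 + 3
 = 19/6

3.1667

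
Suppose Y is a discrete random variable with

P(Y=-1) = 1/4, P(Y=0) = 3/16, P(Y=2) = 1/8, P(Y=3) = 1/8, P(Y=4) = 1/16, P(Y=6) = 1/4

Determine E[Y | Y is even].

P(Y is even) = 3/16 + 1/8 + 1/16 + 1/4 = 5/8.
E[Y | Y is even] = [0·3/16 + 2·1/8 + 4·1/16 + 6·1/4] / (5/8)
 = 2 / (5/8)
 = 16/5

3.2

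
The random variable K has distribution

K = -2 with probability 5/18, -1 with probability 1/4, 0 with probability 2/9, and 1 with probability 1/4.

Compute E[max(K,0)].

0.25

E[max(K,0)] = Σ max(k,0)·P(K=k)
 = 0·5/18 + 0·1/4 + 0·2/9 + 1·1/4
 = 0 + 0 + 0 + 1/4
 = 1/4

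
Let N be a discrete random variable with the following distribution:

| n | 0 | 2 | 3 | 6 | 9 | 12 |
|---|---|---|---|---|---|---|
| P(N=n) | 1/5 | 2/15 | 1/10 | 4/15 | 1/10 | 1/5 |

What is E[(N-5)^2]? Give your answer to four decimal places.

E[(N-5)^2] = Σ (n-5)^2·P(N=n)
 = 25·1/5 + 9·2/15 + 4·1/10 + 1·4/15 + 16·1/10 + 49·1/5
 = 5 + 6/5 + 2/5 + 4/15 + 8/5 + 49/5
 = 274/15

18.2667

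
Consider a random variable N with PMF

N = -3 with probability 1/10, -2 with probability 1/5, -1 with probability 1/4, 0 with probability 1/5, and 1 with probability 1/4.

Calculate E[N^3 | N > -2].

P(N > -2) = 1/4 + 1/5 + 1/4 = 7/10.
E[N^3 | N > -2] = [(-1)·1/4 + 0·1/5 + 1·1/4] / (7/10)
 = 0 / (7/10)
 = 0

0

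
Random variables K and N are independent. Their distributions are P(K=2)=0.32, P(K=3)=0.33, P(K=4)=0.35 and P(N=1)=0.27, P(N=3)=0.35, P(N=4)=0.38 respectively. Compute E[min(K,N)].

2.3594

E[min(K,N)] = Σ_k Σ_n min(k,n) · P(K=k)P(N=n)
 = 1·0.0864 + 2·0.112 + 2·0.1216 + 1·0.0891 + 3·0.1155 + 3·0.1254 + 1·0.0945 + 3·0.1225 + 4·0.133
 = 0.0864 + 0.224 + 0.2432 + 0.0891 + 0.3465 + 0.3762 + 0.0945 + 0.3675 + 0.532
 = 2.3594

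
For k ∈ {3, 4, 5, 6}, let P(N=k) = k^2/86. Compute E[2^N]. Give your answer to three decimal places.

39.907

E[2^N] = Σ 2^n·P(N=n)
 = 8·9/86 + 16·8/43 + 32·25/86 + 64·18/43
 = 36/43 + 128/43 + 400/43 + 1152/43
 = 1716/43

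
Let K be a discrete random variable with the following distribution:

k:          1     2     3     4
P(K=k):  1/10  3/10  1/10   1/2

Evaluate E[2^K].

E[2^K] = Σ 2^k·P(K=k)
 = 2·1/10 + 4·3/10 + 8·1/10 + 16·1/2
 = 1/5 + 6/5 + 4/5 + 8
 = 51/5

10.2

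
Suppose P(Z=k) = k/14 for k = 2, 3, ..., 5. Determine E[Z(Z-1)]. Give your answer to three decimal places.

12.143

E[Z(Z-1)] = Σ z(z-1)·P(Z=z)
 = 2·1/7 + 6·3/14 + 12·2/7 + 20·5/14
 = 2/7 + 9/7 + 24/7 + 50/7
 = 85/7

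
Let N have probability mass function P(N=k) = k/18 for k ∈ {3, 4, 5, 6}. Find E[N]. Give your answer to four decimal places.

E[N] = Σ n·P(N=n)
 = 3·1/6 + 4·2/9 + 5·5/18 + 6·1/3
 = 1/2 + 8/9 + 25/18 + 2
 = 43/9

4.7778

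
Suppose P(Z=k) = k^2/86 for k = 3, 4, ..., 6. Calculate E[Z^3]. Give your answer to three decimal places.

141.488

E[Z^3] = Σ z^3·P(Z=z)
 = 27·9/86 + 64·8/43 + 125·25/86 + 216·18/43
 = 243/86 + 512/43 + 3125/86 + 3888/43
 = 6084/43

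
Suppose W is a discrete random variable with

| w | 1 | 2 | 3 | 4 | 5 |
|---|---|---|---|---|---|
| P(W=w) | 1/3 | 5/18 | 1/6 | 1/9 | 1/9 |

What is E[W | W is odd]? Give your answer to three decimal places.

P(W is odd) = 1/3 + 1/6 + 1/9 = 11/18.
E[W | W is odd] = [1·1/3 + 3·1/6 + 5·1/9] / (11/18)
 = 25/18 / (11/18)
 = 25/11

2.273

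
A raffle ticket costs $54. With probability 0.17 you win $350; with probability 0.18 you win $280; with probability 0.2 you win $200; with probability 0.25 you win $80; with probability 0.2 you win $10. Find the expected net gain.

E[payout] = 350·0.17 + 280·0.18 + 200·0.2 + 80·0.25 + 10·0.2
 = 59.5 + 50.4 + 40 + 20 + 2
 = 171.9
Net = 171.9 - 54 = 117.9

117.9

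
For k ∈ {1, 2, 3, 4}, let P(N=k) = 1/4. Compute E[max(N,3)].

3.25

E[max(N,3)] = Σ max(n,3)·P(N=n)
 = 3·1/4 + 3·1/4 + 3·1/4 + 4·1/4
 = 3/4 + 3/4 + 3/4 + 1
 = 13/4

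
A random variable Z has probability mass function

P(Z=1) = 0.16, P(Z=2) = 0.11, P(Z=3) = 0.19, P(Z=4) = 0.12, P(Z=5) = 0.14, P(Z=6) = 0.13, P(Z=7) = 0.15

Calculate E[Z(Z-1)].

15.8

E[Z(Z-1)] = Σ z(z-1)·P(Z=z)
 = 0·0.16 + 2·0.11 + 6·0.19 + 12·0.12 + 20·0.14 + 30·0.13 + 42·0.15
 = 0 + 0.22 + 1.14 + 1.44 + 2.8 + 3.9 + 6.3
 = 15.8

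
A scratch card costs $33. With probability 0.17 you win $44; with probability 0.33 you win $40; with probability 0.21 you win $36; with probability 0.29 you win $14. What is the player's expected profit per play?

E[payout] = 44·0.17 + 40·0.33 + 36·0.21 + 14·0.29
 = 7.48 + 13.2 + 7.56 + 4.06
 = 32.3
Net = 32.3 - 33 = -0.7

-0.7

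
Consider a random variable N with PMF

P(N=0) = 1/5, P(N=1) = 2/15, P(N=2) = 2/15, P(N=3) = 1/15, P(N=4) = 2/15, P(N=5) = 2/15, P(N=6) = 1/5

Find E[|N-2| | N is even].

P(N is even) = 1/5 + 2/15 + 2/15 + 1/5 = 2/3.
E[|N-2| | N is even] = [2·1/5 + 0·2/15 + 2·2/15 + 4·1/5] / (2/3)
 = 22/15 / (2/3)
 = 11/5

2.2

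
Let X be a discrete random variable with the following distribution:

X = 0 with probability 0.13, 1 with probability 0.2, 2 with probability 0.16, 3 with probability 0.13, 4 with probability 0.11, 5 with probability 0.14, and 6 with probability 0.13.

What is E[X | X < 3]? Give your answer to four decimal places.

P(X < 3) = 0.13 + 0.2 + 0.16 = 0.49.
E[X | X < 3] = [0·0.13 + 1·0.2 + 2·0.16] / 0.49
 = 0.52 / 0.49
 = 52/49

1.0612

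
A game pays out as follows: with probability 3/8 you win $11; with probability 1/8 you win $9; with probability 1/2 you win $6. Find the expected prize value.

8.25

E[payout] = 11·3/8 + 9·1/8 + 6·1/2
 = 33/8 + 9/8 + 3
 = 33/4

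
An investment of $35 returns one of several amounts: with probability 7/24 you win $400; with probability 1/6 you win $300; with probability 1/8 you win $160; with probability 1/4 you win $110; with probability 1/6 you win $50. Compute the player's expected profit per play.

187.5

E[payout] = 400·7/24 + 300·1/6 + 160·1/8 + 110·1/4 + 50·1/6
 = 350/3 + 50 + 20 + 55/2 + 25/3
 = 445/2
Net = 445/2 - 35 = 375/2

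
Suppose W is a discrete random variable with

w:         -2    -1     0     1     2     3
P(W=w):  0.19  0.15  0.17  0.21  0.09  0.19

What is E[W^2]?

E[W^2] = Σ w^2·P(W=w)
 = 4·0.19 + 1·0.15 + 0·0.17 + 1·0.21 + 4·0.09 + 9·0.19
 = 0.76 + 0.15 + 0 + 0.21 + 0.36 + 1.71
 = 3.19

3.19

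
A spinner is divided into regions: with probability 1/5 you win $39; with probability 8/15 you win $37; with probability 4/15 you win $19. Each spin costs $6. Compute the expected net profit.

26.6

E[payout] = 39·1/5 + 37·8/15 + 19·4/15
 = 39/5 + 296/15 + 76/15
 = 163/5
Net = 163/5 - 6 = 133/5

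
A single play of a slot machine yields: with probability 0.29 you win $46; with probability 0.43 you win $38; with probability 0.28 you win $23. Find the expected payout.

36.12

E[payout] = 46·0.29 + 38·0.43 + 23·0.28
 = 13.34 + 16.34 + 6.44
 = 36.12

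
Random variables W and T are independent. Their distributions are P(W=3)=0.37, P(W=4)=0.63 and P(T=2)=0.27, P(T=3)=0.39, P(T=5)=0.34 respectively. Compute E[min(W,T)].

E[min(W,T)] = Σ_w Σ_t min(w,t) · P(W=w)P(T=t)
 = 2·0.0999 + 3·0.1443 + 3·0.1258 + 2·0.1701 + 3·0.2457 + 4·0.2142
 = 0.1998 + 0.4329 + 0.3774 + 0.3402 + 0.7371 + 0.8568
 = 2.9442

2.9442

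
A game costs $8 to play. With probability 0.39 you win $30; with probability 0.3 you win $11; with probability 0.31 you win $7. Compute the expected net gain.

9.17

E[payout] = 30·0.39 + 11·0.3 + 7·0.31
 = 11.7 + 3.3 + 2.17
 = 17.17
Net = 17.17 - 8 = 9.17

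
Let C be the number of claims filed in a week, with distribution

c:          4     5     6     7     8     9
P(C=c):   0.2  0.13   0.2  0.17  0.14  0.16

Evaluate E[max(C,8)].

8.16

E[max(C,8)] = Σ max(c,8)·P(C=c)
 = 8·0.2 + 8·0.13 + 8·0.2 + 8·0.17 + 8·0.14 + 9·0.16
 = 1.6 + 1.04 + 1.6 + 1.36 + 1.12 + 1.44
 = 8.16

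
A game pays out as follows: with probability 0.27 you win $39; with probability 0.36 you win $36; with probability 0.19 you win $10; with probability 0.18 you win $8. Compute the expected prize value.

26.83

E[payout] = 39·0.27 + 36·0.36 + 10·0.19 + 8·0.18
 = 10.53 + 12.96 + 1.9 + 1.44
 = 26.83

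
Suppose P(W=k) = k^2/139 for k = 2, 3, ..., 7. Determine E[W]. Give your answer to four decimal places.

E[W] = Σ w·P(W=w)
 = 2·4/139 + 3·9/139 + 4·16/139 + 5·25/139 + 6·36/139 + 7·49/139
 = 8/139 + 27/139 + 64/139 + 125/139 + 216/139 + 343/139
 = 783/139

5.6331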